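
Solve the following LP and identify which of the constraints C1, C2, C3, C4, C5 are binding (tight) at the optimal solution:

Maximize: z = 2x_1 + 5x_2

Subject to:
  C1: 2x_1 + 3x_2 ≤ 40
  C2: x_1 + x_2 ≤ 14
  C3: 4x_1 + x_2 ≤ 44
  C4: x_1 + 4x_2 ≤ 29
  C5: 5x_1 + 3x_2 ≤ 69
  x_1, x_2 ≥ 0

At x_1 = 9, x_2 = 5, compute slack b - a·x for each constraint:
  C1: 40 − 33 = 7  (slack)
  C2: 14 − 14 = 0  (binding)
  C3: 44 − 41 = 3  (slack)
  C4: 29 − 29 = 0  (binding)
  C5: 69 − 60 = 9  (slack)

Optimal: x_1 = 9, x_2 = 5
Binding: C2, C4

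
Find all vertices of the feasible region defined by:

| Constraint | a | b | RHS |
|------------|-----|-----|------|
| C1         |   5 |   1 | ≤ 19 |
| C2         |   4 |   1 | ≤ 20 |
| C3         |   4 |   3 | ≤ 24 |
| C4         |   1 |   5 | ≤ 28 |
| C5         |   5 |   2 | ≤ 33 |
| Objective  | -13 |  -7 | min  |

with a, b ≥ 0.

(0, 0), (3.8, 0), (3, 4), (2.118, 5.176), (0, 5.6)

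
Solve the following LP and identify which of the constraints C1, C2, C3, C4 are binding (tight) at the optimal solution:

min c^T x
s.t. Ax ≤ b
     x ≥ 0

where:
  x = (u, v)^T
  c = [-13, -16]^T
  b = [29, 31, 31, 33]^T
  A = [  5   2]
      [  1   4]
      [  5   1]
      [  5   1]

At u = 3, v = 7, compute slack b - a·x for each constraint:
  C1: 29 − 29 = 0  (binding)
  C2: 31 − 31 = 0  (binding)
  C3: 31 − 22 = 9  (slack)
  C4: 33 − 22 = 11  (slack)

Optimal: u = 3, v = 7
Binding: C1, C2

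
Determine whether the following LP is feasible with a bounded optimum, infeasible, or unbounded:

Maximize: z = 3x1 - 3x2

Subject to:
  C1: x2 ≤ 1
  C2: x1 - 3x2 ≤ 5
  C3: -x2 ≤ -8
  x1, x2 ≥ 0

Infeasible (no feasible solution exists)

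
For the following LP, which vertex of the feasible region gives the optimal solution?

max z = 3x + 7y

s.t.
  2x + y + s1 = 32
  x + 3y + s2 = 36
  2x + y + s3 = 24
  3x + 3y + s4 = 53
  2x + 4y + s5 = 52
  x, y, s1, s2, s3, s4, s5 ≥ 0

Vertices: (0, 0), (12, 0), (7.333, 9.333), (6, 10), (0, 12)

Evaluate the objective at each vertex of the feasible region:
  z(0, 0) = 0
  z(12, 0) = 36
  z(7.333, 9.333) = 87.33
  z(6, 10) = 88  ←
  z(0, 12) = 84
The maximum is at x = 6, y = 10.

(6, 10)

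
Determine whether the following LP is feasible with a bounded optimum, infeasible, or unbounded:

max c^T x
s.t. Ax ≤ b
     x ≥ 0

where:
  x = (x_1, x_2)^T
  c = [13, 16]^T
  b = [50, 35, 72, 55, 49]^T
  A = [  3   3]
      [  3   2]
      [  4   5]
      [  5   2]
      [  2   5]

Feasible with a bounded optimal solution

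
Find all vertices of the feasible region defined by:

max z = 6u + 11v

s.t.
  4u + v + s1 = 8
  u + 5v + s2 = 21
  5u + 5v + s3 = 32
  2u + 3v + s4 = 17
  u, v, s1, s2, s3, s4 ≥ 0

(0, 0), (2, 0), (1, 4), (0, 4.2)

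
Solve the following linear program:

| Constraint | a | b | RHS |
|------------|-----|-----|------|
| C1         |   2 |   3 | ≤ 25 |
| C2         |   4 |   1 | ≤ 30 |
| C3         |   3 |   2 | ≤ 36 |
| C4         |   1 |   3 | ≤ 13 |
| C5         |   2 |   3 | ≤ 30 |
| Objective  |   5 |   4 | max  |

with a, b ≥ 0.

Evaluate the objective at each vertex of the feasible region:
  z(0, 0) = 0
  z(7.5, 0) = 37.5
  z(7, 2) = 43  ←
  z(0, 4.333) = 17.33
The maximum is at a = 7, b = 2.

a = 7, b = 2, z = 43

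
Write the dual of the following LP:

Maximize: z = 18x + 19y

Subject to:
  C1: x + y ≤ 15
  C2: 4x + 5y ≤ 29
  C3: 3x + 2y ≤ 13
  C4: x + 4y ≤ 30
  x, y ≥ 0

Primal max cᵀx s.t. Ax ≤ b, x ≥ 0  →  Dual min bᵀy s.t. Aᵀy ≥ c, y ≥ 0.

Minimize: z = 15y1 + 29y2 + 13y3 + 30y4

Subject to:
  y1 + 4y2 + 3y3 + y4 ≥ 18
  y1 + 5y2 + 2y3 + 4y4 ≥ 19
  y1, y2, y3, y4 ≥ 0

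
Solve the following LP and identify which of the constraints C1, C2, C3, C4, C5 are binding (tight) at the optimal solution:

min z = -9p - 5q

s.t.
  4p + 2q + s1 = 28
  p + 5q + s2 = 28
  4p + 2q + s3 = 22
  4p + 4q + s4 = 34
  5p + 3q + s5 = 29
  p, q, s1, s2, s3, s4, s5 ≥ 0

At p = 4, q = 3, compute slack b - a·x for each constraint:
  C1: 28 − 22 = 6  (slack)
  C2: 28 − 19 = 9  (slack)
  C3: 22 − 22 = 0  (binding)
  C4: 34 − 28 = 6  (slack)
  C5: 29 − 29 = 0  (binding)

Optimal: p = 4, q = 3
Binding: C3, C5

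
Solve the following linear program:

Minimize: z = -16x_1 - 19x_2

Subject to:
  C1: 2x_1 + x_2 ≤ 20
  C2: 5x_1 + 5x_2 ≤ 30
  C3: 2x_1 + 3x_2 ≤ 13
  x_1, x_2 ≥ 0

Evaluate the objective at each vertex of the feasible region:
  z(0, 0) = 0
  z(6, 0) = -96
  z(5, 1) = -99  ←
  z(0, 4.333) = -82.33
The minimum is at x_1 = 5, x_2 = 1.

x_1 = 5, x_2 = 1, z = -99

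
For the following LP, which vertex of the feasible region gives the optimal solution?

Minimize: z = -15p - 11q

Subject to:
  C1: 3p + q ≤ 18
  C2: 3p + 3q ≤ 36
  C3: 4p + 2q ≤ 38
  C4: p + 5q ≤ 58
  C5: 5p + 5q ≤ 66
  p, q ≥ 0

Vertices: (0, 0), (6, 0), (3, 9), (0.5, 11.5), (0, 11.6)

Evaluate the objective at each vertex of the feasible region:
  z(0, 0) = 0
  z(6, 0) = -90
  z(3, 9) = -144  ←
  z(0.5, 11.5) = -134
  z(0, 11.6) = -127.6
The minimum is at p = 3, q = 9.

(3, 9)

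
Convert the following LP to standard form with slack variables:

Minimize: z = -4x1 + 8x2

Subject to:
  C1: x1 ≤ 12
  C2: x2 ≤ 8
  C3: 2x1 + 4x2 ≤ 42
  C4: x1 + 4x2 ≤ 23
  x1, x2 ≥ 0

min z = -4x1 + 8x2

s.t.
  x1 + s1 = 12
  x2 + s2 = 8
  2x1 + 4x2 + s3 = 42
  x1 + 4x2 + s4 = 23
  x1, x2, s1, s2, s3, s4 ≥ 0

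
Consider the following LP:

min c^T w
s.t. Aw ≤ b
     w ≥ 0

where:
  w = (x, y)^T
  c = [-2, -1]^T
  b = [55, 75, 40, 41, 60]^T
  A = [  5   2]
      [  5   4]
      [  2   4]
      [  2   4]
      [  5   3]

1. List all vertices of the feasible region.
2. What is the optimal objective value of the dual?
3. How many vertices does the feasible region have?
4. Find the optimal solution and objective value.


1. (0, 0), (11, 0), (9, 5), (8.571, 5.714), (0, 10)
2. -23
3. 5
4. x = 9, y = 5, z = -23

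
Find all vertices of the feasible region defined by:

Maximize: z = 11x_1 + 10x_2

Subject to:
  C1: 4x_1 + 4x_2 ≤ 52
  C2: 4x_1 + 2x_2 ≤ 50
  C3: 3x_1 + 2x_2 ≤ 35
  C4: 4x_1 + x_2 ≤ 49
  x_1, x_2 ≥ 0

(0, 0), (11.67, 0), (9, 4), (0, 13)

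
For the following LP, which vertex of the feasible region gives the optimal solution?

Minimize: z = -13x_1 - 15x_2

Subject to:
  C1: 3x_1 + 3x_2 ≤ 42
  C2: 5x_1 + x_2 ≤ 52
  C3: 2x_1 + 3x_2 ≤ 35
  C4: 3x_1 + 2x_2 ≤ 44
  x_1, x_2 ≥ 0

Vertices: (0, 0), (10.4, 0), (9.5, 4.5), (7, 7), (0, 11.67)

Evaluate the objective at each vertex of the feasible region:
  z(0, 0) = 0
  z(10.4, 0) = -135.2
  z(9.5, 4.5) = -191
  z(7, 7) = -196  ←
  z(0, 11.67) = -175
The minimum is at x_1 = 7, x_2 = 7.

(7, 7)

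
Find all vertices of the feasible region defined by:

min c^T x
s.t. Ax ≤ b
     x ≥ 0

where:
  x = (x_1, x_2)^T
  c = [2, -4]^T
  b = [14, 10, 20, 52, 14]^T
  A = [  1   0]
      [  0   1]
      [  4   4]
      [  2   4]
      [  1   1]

(0, 0), (5, 0), (0, 5)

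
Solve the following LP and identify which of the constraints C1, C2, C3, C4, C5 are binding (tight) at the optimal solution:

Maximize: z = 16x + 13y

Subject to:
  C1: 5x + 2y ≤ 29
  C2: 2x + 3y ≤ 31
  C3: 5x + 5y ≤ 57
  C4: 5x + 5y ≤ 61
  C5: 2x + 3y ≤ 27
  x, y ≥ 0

At x = 3, y = 7, compute slack b - a·x for each constraint:
  C1: 29 − 29 = 0  (binding)
  C2: 31 − 27 = 4  (slack)
  C3: 57 − 50 = 7  (slack)
  C4: 61 − 50 = 11  (slack)
  C5: 27 − 27 = 0  (binding)

Optimal: x = 3, y = 7
Binding: C1, C5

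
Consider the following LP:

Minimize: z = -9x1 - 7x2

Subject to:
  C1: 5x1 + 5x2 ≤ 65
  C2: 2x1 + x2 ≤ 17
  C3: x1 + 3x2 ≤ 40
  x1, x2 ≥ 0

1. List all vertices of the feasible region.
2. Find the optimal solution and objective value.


1. (0, 0), (8.5, 0), (4, 9), (0, 13)
2. x1 = 4, x2 = 9, z = -99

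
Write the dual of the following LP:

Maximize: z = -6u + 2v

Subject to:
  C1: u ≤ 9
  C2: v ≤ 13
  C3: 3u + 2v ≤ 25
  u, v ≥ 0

Primal max cᵀx s.t. Ax ≤ b, x ≥ 0  →  Dual min bᵀy s.t. Aᵀy ≥ c, y ≥ 0.

Minimize: z = 9y1 + 13y2 + 25y3

Subject to:
  y1 + 3y3 ≥ -6
  y2 + 2y3 ≥ 2
  y1, y2, y3 ≥ 0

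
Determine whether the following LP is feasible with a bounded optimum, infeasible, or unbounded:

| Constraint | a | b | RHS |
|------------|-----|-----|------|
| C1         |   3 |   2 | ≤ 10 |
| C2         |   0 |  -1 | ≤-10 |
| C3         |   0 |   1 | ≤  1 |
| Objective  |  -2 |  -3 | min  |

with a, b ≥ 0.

Infeasible (no feasible solution exists)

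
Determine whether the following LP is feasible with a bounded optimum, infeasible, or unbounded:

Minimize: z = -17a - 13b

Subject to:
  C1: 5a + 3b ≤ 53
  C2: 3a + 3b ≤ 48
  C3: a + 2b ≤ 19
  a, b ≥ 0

Feasible with a bounded optimal solution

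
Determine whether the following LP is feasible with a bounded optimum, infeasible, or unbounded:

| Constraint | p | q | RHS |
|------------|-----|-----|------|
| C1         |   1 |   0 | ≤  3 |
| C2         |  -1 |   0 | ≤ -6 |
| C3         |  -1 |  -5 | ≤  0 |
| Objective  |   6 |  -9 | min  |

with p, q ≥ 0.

Infeasible (no feasible solution exists)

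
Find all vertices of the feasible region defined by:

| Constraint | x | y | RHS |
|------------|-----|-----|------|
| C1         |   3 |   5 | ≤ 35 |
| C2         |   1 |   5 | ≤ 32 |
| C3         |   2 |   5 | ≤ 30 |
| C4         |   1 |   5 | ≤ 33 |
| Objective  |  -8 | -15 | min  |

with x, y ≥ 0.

(0, 0), (11.67, 0), (5, 4), (0, 6)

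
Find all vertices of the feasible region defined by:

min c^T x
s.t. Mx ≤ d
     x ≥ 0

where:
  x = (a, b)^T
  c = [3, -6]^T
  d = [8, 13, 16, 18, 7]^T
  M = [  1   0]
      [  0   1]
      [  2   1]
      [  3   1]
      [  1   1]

(0, 0), (6, 0), (5.5, 1.5), (0, 7)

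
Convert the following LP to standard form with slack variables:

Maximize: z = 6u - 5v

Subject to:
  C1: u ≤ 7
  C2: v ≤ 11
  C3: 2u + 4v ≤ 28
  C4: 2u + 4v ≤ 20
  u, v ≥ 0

max z = 6u - 5v

s.t.
  u + s1 = 7
  v + s2 = 11
  2u + 4v + s3 = 28
  2u + 4v + s4 = 20
  u, v, s1, s2, s3, s4 ≥ 0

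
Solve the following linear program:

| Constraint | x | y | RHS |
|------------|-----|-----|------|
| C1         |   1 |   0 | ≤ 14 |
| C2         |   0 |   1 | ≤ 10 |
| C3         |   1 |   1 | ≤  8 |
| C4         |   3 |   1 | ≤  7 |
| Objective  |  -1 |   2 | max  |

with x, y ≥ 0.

Evaluate the objective at each vertex of the feasible region:
  z(0, 0) = 0
  z(2.333, 0) = -2.333
  z(0, 7) = 14  ←
The maximum is at x = 0, y = 7.

x = 0, y = 7, z = 14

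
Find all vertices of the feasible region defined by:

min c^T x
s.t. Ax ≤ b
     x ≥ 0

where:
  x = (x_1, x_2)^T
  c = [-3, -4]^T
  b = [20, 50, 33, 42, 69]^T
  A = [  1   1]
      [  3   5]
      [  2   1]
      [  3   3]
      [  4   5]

(0, 0), (14, 0), (10, 4), (0, 10)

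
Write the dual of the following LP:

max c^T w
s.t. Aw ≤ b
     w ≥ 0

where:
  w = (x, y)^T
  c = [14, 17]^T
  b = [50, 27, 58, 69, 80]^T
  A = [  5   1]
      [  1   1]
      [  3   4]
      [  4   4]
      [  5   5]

Primal max cᵀx s.t. Ax ≤ b, x ≥ 0  →  Dual min bᵀy s.t. Aᵀy ≥ c, y ≥ 0.

Minimize: z = 50y1 + 27y2 + 58y3 + 69y4 + 80y5

Subject to:
  5y1 + y2 + 3y3 + 4y4 + 5y5 ≥ 14
  y1 + y2 + 4y3 + 4y4 + 5y5 ≥ 17
  y1, y2, y3, y4, y5 ≥ 0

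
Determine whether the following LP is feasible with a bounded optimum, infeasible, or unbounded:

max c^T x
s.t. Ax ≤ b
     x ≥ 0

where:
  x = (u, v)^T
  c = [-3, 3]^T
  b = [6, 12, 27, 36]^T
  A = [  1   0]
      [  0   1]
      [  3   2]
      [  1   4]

Feasible with a bounded optimal solution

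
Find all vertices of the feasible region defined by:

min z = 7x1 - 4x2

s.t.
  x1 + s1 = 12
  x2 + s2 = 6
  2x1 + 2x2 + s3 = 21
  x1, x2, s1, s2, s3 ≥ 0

(0, 0), (10.5, 0), (4.5, 6), (0, 6)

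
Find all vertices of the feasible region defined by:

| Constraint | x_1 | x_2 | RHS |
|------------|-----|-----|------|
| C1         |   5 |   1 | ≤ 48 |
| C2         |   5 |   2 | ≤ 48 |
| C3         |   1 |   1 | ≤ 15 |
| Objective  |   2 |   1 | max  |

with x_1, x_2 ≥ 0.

(0, 0), (9.6, 0), (6, 9), (0, 15)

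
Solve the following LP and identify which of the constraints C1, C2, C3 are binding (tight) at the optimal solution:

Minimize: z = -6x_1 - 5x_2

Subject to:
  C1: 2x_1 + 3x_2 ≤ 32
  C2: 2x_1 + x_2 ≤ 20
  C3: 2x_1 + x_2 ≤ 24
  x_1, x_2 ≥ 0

At x_1 = 7, x_2 = 6, compute slack b - a·x for each constraint:
  C1: 32 − 32 = 0  (binding)
  C2: 20 − 20 = 0  (binding)
  C3: 24 − 20 = 4  (slack)

Optimal: x_1 = 7, x_2 = 6
Binding: C1, C2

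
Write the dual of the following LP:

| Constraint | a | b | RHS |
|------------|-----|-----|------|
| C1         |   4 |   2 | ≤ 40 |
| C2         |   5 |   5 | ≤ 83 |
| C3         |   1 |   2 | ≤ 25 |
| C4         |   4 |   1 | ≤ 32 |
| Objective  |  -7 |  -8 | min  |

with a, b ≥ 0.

Primal min cᵀx s.t. Ax ≤ b, x ≥ 0  →  Dual max −bᵀy s.t. Aᵀy ≥ −c, y ≥ 0.

Maximize: z = -40y1 - 83y2 - 25y3 - 32y4

Subject to:
  4y1 + 5y2 + y3 + 4y4 ≥ 7
  2y1 + 5y2 + 2y3 + y4 ≥ 8
  y1, y2, y3, y4 ≥ 0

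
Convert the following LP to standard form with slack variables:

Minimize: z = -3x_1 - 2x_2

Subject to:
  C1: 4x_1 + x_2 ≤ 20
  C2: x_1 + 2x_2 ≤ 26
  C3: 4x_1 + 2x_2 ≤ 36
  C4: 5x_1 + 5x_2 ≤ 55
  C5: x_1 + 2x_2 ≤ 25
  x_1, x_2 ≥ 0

min z = -3x_1 - 2x_2

s.t.
  4x_1 + x_2 + s1 = 20
  x_1 + 2x_2 + s2 = 26
  4x_1 + 2x_2 + s3 = 36
  5x_1 + 5x_2 + s4 = 55
  x_1 + 2x_2 + s5 = 25
  x_1, x_2, s1, s2, s3, s4, s5 ≥ 0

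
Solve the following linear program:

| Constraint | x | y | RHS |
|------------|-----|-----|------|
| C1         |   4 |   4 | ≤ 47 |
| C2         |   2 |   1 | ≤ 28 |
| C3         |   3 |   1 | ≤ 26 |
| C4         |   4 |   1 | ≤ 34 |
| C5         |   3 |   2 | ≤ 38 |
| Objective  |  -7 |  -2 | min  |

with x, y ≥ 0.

Evaluate the objective at each vertex of the feasible region:
  z(0, 0) = 0
  z(8.5, 0) = -59.5
  z(8, 2) = -60  ←
  z(7.125, 4.625) = -59.12
  z(0, 11.75) = -23.5
The minimum is at x = 8, y = 2.

x = 8, y = 2, z = -60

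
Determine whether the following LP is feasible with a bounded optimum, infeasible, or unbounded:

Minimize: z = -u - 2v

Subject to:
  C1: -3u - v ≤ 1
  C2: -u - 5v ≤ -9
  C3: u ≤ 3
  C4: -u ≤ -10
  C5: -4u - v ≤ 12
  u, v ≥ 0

Infeasible (no feasible solution exists)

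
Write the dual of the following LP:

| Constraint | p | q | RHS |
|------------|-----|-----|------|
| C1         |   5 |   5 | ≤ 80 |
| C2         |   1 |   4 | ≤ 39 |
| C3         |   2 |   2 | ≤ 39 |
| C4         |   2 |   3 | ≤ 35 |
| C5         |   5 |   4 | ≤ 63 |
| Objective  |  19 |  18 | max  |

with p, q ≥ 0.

Primal max cᵀx s.t. Ax ≤ b, x ≥ 0  →  Dual min bᵀy s.t. Aᵀy ≥ c, y ≥ 0.

Minimize: z = 80y1 + 39y2 + 39y3 + 35y4 + 63y5

Subject to:
  5y1 + y2 + 2y3 + 2y4 + 5y5 ≥ 19
  5y1 + 4y2 + 2y3 + 3y4 + 4y5 ≥ 18
  y1, y2, y3, y4, y5 ≥ 0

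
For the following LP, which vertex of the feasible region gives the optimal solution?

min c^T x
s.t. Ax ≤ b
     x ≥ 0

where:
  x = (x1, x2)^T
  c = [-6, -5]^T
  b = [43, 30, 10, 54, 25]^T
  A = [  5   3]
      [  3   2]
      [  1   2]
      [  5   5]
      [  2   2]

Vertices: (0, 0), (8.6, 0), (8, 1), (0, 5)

Evaluate the objective at each vertex of the feasible region:
  z(0, 0) = 0
  z(8.6, 0) = -51.6
  z(8, 1) = -53  ←
  z(0, 5) = -25
The minimum is at x1 = 8, x2 = 1.

(8, 1)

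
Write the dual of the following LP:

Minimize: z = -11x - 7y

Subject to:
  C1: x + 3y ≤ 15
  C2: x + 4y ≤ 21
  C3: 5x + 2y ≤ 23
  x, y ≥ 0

Primal min cᵀx s.t. Ax ≤ b, x ≥ 0  →  Dual max −bᵀy s.t. Aᵀy ≥ −c, y ≥ 0.

Maximize: z = -15y1 - 21y2 - 23y3

Subject to:
  y1 + y2 + 5y3 ≥ 11
  3y1 + 4y2 + 2y3 ≥ 7
  y1, y2, y3 ≥ 0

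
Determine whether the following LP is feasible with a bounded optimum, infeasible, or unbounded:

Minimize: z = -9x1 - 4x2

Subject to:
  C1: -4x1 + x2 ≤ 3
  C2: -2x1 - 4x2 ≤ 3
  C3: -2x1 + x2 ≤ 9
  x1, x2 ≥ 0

Unbounded (objective can decrease without bound)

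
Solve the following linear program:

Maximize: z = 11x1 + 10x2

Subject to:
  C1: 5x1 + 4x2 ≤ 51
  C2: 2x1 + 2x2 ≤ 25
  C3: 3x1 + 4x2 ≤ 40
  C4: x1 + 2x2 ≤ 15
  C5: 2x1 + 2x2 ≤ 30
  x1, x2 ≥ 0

Evaluate the objective at each vertex of the feasible region:
  z(0, 0) = 0
  z(10.2, 0) = 112.2
  z(7, 4) = 117  ←
  z(0, 7.5) = 75
The maximum is at x1 = 7, x2 = 4.

x1 = 7, x2 = 4, z = 117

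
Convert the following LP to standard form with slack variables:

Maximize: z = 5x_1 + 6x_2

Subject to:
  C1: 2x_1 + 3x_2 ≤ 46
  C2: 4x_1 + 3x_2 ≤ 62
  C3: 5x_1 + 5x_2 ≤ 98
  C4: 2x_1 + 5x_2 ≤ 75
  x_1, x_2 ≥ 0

max z = 5x_1 + 6x_2

s.t.
  2x_1 + 3x_2 + s1 = 46
  4x_1 + 3x_2 + s2 = 62
  5x_1 + 5x_2 + s3 = 98
  2x_1 + 5x_2 + s4 = 75
  x_1, x_2, s1, s2, s3, s4 ≥ 0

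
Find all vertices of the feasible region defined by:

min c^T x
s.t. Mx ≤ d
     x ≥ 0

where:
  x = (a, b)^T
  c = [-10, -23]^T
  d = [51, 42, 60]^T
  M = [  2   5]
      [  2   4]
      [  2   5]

(0, 0), (21, 0), (3, 9), (0, 10.2)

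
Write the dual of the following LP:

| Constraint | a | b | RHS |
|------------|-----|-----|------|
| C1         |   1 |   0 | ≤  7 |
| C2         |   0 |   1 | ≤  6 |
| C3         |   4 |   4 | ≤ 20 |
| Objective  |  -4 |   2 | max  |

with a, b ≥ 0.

Primal max cᵀx s.t. Ax ≤ b, x ≥ 0  →  Dual min bᵀy s.t. Aᵀy ≥ c, y ≥ 0.

Minimize: z = 7y1 + 6y2 + 20y3

Subject to:
  y1 + 4y3 ≥ -4
  y2 + 4y3 ≥ 2
  y1, y2, y3 ≥ 0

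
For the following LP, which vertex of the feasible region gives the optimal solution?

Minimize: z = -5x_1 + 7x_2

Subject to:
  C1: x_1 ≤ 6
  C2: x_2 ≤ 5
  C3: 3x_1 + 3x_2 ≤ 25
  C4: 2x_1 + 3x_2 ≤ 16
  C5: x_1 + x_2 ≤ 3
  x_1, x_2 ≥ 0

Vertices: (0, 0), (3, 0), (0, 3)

Evaluate the objective at each vertex of the feasible region:
  z(0, 0) = 0
  z(3, 0) = -15  ←
  z(0, 3) = 21
The minimum is at x_1 = 3, x_2 = 0.

(3, 0)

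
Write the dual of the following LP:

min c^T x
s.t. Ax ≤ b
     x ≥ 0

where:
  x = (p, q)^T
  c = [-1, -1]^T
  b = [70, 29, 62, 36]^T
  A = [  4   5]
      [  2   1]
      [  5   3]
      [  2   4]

Primal min cᵀx s.t. Ax ≤ b, x ≥ 0  →  Dual max −bᵀy s.t. Aᵀy ≥ −c, y ≥ 0.

Maximize: z = -70y1 - 29y2 - 62y3 - 36y4

Subject to:
  4y1 + 2y2 + 5y3 + 2y4 ≥ 1
  5y1 + y2 + 3y3 + 4y4 ≥ 1
  y1, y2, y3, y4 ≥ 0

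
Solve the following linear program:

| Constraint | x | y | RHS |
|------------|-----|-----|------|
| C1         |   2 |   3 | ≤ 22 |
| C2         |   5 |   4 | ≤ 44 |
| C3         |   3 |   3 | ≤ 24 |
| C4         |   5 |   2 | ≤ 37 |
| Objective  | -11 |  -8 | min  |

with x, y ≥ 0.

Evaluate the objective at each vertex of the feasible region:
  z(0, 0) = 0
  z(7.4, 0) = -81.4
  z(7, 1) = -85  ←
  z(2, 6) = -70
  z(0, 7.333) = -58.67
The minimum is at x = 7, y = 1.

x = 7, y = 1, z = -85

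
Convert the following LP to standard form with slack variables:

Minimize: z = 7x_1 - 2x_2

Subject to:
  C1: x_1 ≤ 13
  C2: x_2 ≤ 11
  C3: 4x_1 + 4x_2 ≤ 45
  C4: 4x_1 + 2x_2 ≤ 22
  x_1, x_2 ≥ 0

min z = 7x_1 - 2x_2

s.t.
  x_1 + s1 = 13
  x_2 + s2 = 11
  4x_1 + 4x_2 + s3 = 45
  4x_1 + 2x_2 + s4 = 22
  x_1, x_2, s1, s2, s3, s4 ≥ 0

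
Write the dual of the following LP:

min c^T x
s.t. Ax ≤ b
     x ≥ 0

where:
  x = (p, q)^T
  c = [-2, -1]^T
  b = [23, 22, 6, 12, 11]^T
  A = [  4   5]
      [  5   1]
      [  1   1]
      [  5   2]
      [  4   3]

Primal min cᵀx s.t. Ax ≤ b, x ≥ 0  →  Dual max −bᵀy s.t. Aᵀy ≥ −c, y ≥ 0.

Maximize: z = -23y1 - 22y2 - 6y3 - 12y4 - 11y5

Subject to:
  4y1 + 5y2 + y3 + 5y4 + 4y5 ≥ 2
  5y1 + y2 + y3 + 2y4 + 3y5 ≥ 1
  y1, y2, y3, y4, y5 ≥ 0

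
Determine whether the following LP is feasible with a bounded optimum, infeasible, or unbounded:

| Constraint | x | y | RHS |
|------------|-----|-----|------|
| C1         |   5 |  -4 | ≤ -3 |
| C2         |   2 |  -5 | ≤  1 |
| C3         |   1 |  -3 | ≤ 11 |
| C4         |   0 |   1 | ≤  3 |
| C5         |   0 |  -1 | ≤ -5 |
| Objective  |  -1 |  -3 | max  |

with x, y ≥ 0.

Infeasible (no feasible solution exists)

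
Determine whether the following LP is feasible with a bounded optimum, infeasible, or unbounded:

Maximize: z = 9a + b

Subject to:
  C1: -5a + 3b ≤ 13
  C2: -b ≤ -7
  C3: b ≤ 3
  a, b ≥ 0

Infeasible (no feasible solution exists)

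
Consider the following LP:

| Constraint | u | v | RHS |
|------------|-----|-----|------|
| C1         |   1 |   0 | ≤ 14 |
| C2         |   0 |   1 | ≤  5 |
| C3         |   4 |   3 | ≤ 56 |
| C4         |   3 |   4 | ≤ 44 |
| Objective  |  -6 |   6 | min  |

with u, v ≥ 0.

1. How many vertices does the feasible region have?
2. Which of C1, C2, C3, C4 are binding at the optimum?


1. 5
2. C1, C3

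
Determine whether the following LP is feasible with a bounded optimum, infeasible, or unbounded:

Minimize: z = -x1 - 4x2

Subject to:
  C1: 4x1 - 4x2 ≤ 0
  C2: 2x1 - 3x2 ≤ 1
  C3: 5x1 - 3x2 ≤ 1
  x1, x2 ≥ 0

Unbounded (objective can decrease without bound)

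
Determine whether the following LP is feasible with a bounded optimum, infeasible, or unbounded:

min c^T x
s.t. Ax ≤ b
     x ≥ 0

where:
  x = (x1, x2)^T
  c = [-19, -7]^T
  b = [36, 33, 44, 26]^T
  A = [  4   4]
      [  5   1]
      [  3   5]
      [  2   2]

Feasible with a bounded optimal solution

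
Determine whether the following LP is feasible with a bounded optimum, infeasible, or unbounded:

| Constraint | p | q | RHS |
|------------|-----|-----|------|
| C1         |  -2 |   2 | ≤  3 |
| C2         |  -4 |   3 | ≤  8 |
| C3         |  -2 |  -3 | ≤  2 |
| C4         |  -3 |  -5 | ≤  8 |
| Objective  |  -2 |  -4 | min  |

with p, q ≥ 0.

Unbounded (objective can decrease without bound)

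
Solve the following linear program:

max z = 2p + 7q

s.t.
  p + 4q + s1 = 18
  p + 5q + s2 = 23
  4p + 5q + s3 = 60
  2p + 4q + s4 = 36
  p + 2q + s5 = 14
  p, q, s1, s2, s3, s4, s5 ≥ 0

Evaluate the objective at each vertex of the feasible region:
  z(0, 0) = 0
  z(14, 0) = 28
  z(10, 2) = 34  ←
  z(0, 4.5) = 31.5
The maximum is at p = 10, q = 2.

p = 10, q = 2, z = 34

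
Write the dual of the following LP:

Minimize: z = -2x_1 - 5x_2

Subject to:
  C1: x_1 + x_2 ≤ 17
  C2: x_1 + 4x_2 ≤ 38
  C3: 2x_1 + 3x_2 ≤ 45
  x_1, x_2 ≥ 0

Primal min cᵀx s.t. Ax ≤ b, x ≥ 0  →  Dual max −bᵀy s.t. Aᵀy ≥ −c, y ≥ 0.

Maximize: z = -17y1 - 38y2 - 45y3

Subject to:
  y1 + y2 + 2y3 ≥ 2
  y1 + 4y2 + 3y3 ≥ 5
  y1, y2, y3 ≥ 0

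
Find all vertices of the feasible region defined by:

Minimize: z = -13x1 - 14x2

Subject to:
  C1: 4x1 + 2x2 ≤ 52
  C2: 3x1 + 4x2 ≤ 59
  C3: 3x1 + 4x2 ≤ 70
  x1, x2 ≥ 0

(0, 0), (13, 0), (9, 8), (0, 14.75)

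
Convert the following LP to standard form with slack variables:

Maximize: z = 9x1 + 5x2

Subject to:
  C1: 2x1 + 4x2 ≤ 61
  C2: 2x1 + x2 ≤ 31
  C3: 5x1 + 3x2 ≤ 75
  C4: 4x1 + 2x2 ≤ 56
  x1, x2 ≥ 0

max z = 9x1 + 5x2

s.t.
  2x1 + 4x2 + s1 = 61
  2x1 + x2 + s2 = 31
  5x1 + 3x2 + s3 = 75
  4x1 + 2x2 + s4 = 56
  x1, x2, s1, s2, s3, s4 ≥ 0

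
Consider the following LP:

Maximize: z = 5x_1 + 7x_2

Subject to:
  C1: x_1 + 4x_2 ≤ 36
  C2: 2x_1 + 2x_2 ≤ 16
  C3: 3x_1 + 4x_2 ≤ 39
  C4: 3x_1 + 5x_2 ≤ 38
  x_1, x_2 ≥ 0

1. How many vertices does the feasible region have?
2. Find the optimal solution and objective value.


1. 4
2. x_1 = 1, x_2 = 7, z = 54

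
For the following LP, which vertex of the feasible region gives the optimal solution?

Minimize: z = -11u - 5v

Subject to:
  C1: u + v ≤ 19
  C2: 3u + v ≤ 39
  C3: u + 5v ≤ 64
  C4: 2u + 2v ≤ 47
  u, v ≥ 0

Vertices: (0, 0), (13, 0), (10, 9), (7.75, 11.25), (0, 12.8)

Evaluate the objective at each vertex of the feasible region:
  z(0, 0) = 0
  z(13, 0) = -143
  z(10, 9) = -155  ←
  z(7.75, 11.25) = -141.5
  z(0, 12.8) = -64
The minimum is at u = 10, v = 9.

(10, 9)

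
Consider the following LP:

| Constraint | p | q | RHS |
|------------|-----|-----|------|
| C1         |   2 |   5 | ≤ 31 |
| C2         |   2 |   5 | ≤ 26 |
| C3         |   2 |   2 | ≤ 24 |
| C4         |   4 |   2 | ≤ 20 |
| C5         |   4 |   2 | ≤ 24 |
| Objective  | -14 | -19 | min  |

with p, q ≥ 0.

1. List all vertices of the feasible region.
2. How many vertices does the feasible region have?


1. (0, 0), (5, 0), (3, 4), (0, 5.2)
2. 4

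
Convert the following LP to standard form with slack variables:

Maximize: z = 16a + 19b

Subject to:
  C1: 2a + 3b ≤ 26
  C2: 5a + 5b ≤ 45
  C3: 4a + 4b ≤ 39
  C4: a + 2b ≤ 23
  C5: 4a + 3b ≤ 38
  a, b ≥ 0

max z = 16a + 19b

s.t.
  2a + 3b + s1 = 26
  5a + 5b + s2 = 45
  4a + 4b + s3 = 39
  a + 2b + s4 = 23
  4a + 3b + s5 = 38
  a, b, s1, s2, s3, s4, s5 ≥ 0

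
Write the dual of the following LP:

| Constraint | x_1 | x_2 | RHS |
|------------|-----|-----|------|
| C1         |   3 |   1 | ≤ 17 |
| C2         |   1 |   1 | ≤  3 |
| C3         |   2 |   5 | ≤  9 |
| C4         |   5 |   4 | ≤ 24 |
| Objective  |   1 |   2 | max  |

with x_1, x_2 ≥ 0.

Primal max cᵀx s.t. Ax ≤ b, x ≥ 0  →  Dual min bᵀy s.t. Aᵀy ≥ c, y ≥ 0.

Minimize: z = 17y1 + 3y2 + 9y3 + 24y4

Subject to:
  3y1 + y2 + 2y3 + 5y4 ≥ 1
  y1 + y2 + 5y3 + 4y4 ≥ 2
  y1, y2, y3, y4 ≥ 0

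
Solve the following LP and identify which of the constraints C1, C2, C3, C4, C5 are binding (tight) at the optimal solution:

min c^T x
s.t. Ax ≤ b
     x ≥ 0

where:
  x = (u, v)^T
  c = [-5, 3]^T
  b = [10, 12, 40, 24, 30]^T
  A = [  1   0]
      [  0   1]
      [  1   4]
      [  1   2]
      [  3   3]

At u = 10, v = 0, compute slack b - a·x for each constraint:
  C1: 10 − 10 = 0  (binding)
  C2: 12 − 0 = 12  (slack)
  C3: 40 − 10 = 30  (slack)
  C4: 24 − 10 = 14  (slack)
  C5: 30 − 30 = 0  (binding)

Optimal: u = 10, v = 0
Binding: C1, C5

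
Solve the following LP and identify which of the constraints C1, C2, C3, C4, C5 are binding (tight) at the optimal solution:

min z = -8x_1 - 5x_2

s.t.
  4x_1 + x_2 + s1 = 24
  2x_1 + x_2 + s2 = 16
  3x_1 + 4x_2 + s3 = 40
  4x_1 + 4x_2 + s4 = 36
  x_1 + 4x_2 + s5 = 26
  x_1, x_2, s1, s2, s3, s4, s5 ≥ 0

At x_1 = 5, x_2 = 4, compute slack b - a·x for each constraint:
  C1: 24 − 24 = 0  (binding)
  C2: 16 − 14 = 2  (slack)
  C3: 40 − 31 = 9  (slack)
  C4: 36 − 36 = 0  (binding)
  C5: 26 − 21 = 5  (slack)

Optimal: x_1 = 5, x_2 = 4
Binding: C1, C4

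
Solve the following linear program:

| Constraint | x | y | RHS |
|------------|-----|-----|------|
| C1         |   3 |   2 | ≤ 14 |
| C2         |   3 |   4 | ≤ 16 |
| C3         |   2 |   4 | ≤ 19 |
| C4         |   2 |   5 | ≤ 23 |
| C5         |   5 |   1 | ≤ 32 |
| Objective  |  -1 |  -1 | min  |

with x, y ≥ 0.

Evaluate the objective at each vertex of the feasible region:
  z(0, 0) = 0
  z(4.667, 0) = -4.667
  z(4, 1) = -5  ←
  z(0, 4) = -4
The minimum is at x = 4, y = 1.

x = 4, y = 1, z = -5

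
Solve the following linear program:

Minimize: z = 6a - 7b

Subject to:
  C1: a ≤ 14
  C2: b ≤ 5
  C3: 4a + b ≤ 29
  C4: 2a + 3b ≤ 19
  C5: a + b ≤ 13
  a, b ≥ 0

Evaluate the objective at each vertex of the feasible region:
  z(0, 0) = 0
  z(7.25, 0) = 43.5
  z(6.8, 1.8) = 28.2
  z(2, 5) = -23
  z(0, 5) = -35  ←
The minimum is at a = 0, b = 5.

a = 0, b = 5, z = -35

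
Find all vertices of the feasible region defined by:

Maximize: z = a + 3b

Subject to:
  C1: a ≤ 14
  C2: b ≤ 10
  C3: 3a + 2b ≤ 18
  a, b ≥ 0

(0, 0), (6, 0), (0, 9)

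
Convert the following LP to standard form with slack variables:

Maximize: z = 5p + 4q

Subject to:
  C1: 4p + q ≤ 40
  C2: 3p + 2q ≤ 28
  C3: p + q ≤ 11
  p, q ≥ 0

max z = 5p + 4q

s.t.
  4p + q + s1 = 40
  3p + 2q + s2 = 28
  p + q + s3 = 11
  p, q, s1, s2, s3 ≥ 0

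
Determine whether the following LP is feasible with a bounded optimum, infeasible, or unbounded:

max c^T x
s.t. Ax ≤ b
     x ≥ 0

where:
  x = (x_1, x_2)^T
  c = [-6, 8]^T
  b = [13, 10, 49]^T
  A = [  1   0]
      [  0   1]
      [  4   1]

Feasible with a bounded optimal solution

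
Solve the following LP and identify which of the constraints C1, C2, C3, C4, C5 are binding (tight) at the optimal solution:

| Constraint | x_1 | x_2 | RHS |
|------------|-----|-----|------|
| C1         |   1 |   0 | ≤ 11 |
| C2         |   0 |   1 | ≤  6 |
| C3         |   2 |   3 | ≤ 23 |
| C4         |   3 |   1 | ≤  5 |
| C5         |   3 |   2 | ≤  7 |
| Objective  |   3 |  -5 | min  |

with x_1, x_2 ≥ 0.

At x_1 = 0, x_2 = 3.5, compute slack b - a·x for each constraint:
  C1: 11 − 0 = 11  (slack)
  C2: 6 − 3.5 = 2.5  (slack)
  C3: 23 − 10.5 = 12.5  (slack)
  C4: 5 − 3.5 = 1.5  (slack)
  C5: 7 − 7 = 0  (binding)

Optimal: x_1 = 0, x_2 = 3.5
Binding: C5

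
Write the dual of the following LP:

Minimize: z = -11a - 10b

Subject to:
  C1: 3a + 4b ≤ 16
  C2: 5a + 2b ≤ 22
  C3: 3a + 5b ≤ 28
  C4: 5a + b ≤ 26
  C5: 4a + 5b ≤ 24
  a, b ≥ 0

Primal min cᵀx s.t. Ax ≤ b, x ≥ 0  →  Dual max −bᵀy s.t. Aᵀy ≥ −c, y ≥ 0.

Maximize: z = -16y1 - 22y2 - 28y3 - 26y4 - 24y5

Subject to:
  3y1 + 5y2 + 3y3 + 5y4 + 4y5 ≥ 11
  4y1 + 2y2 + 5y3 + y4 + 5y5 ≥ 10
  y1, y2, y3, y4, y5 ≥ 0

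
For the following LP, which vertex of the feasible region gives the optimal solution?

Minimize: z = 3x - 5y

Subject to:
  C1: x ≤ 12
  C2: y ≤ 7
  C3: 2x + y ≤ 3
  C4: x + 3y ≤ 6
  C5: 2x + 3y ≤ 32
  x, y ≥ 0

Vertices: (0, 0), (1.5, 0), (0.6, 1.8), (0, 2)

Evaluate the objective at each vertex of the feasible region:
  z(0, 0) = 0
  z(1.5, 0) = 4.5
  z(0.6, 1.8) = -7.2
  z(0, 2) = -10  ←
The minimum is at x = 0, y = 2.

(0, 2)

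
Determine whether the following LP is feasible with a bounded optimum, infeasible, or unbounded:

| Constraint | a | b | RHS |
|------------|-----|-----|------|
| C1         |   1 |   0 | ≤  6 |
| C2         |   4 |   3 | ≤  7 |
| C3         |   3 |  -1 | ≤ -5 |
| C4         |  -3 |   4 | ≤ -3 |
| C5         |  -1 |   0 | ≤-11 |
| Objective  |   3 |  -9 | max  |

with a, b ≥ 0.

Infeasible (no feasible solution exists)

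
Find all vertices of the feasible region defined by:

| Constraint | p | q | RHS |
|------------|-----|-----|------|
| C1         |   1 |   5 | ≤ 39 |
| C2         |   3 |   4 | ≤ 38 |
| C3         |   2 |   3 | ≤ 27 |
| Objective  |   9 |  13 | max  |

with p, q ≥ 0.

(0, 0), (12.67, 0), (6, 5), (2.571, 7.286), (0, 7.8)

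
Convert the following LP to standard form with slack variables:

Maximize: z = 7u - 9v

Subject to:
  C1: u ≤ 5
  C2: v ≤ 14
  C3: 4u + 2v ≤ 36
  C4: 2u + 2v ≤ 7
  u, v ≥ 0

max z = 7u - 9v

s.t.
  u + s1 = 5
  v + s2 = 14
  4u + 2v + s3 = 36
  2u + 2v + s4 = 7
  u, v, s1, s2, s3, s4 ≥ 0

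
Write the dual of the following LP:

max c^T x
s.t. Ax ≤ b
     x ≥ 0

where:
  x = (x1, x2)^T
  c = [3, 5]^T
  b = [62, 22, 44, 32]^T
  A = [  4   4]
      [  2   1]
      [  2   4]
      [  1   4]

Primal max cᵀx s.t. Ax ≤ b, x ≥ 0  →  Dual min bᵀy s.t. Aᵀy ≥ c, y ≥ 0.

Minimize: z = 62y1 + 22y2 + 44y3 + 32y4

Subject to:
  4y1 + 2y2 + 2y3 + y4 ≥ 3
  4y1 + y2 + 4y3 + 4y4 ≥ 5
  y1, y2, y3, y4 ≥ 0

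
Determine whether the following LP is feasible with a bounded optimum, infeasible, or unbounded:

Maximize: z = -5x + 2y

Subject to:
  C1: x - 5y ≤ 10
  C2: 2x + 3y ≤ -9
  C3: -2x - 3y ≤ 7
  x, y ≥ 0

Infeasible (no feasible solution exists)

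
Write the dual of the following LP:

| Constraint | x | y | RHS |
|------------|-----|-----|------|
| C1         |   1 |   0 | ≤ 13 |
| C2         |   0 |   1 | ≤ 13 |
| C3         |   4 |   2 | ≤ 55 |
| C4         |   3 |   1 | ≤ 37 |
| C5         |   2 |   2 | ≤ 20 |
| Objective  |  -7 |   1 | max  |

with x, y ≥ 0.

Primal max cᵀx s.t. Ax ≤ b, x ≥ 0  →  Dual min bᵀy s.t. Aᵀy ≥ c, y ≥ 0.

Minimize: z = 13y1 + 13y2 + 55y3 + 37y4 + 20y5

Subject to:
  y1 + 4y3 + 3y4 + 2y5 ≥ -7
  y2 + 2y3 + y4 + 2y5 ≥ 1
  y1, y2, y3, y4, y5 ≥ 0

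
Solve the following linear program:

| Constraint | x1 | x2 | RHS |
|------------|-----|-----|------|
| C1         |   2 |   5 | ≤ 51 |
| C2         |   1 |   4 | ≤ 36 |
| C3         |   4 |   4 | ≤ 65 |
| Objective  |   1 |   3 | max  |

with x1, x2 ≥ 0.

Evaluate the objective at each vertex of the feasible region:
  z(0, 0) = 0
  z(16.25, 0) = 16.25
  z(10.08, 6.167) = 28.58
  z(8, 7) = 29  ←
  z(0, 9) = 27
The maximum is at x1 = 8, x2 = 7.

x1 = 8, x2 = 7, z = 29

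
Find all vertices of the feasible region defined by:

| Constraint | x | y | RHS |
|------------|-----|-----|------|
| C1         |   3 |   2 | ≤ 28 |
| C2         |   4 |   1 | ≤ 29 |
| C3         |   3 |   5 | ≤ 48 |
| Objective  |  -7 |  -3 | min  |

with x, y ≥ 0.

(0, 0), (7.25, 0), (6, 5), (4.889, 6.667), (0, 9.6)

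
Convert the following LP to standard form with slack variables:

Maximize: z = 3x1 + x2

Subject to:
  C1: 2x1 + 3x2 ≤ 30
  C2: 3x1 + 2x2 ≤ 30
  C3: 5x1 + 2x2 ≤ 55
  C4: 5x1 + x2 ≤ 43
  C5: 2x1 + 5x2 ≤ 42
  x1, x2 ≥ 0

max z = 3x1 + x2

s.t.
  2x1 + 3x2 + s1 = 30
  3x1 + 2x2 + s2 = 30
  5x1 + 2x2 + s3 = 55
  5x1 + x2 + s4 = 43
  2x1 + 5x2 + s5 = 42
  x1, x2, s1, s2, s3, s4, s5 ≥ 0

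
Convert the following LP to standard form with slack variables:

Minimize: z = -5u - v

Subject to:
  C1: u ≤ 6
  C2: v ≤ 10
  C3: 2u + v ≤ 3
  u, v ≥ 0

min z = -5u - v

s.t.
  u + s1 = 6
  v + s2 = 10
  2u + v + s3 = 3
  u, v, s1, s2, s3 ≥ 0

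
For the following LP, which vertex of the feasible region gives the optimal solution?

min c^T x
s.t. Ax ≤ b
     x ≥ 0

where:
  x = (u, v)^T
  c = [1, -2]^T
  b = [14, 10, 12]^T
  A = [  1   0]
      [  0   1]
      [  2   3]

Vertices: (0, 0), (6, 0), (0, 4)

Evaluate the objective at each vertex of the feasible region:
  z(0, 0) = 0
  z(6, 0) = 6
  z(0, 4) = -8  ←
The minimum is at u = 0, v = 4.

(0, 4)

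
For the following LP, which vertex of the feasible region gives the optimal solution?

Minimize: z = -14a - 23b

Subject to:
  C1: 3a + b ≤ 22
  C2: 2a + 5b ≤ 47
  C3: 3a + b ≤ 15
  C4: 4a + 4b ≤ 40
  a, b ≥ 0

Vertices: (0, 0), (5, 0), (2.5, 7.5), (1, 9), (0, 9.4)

Evaluate the objective at each vertex of the feasible region:
  z(0, 0) = 0
  z(5, 0) = -70
  z(2.5, 7.5) = -207.5
  z(1, 9) = -221  ←
  z(0, 9.4) = -216.2
The minimum is at a = 1, b = 9.

(1, 9)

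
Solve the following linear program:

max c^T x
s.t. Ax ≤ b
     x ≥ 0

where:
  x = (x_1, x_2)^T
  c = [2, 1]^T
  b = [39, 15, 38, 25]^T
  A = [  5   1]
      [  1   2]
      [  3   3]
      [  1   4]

Evaluate the objective at each vertex of the feasible region:
  z(0, 0) = 0
  z(7.8, 0) = 15.6
  z(7, 4) = 18  ←
  z(5, 5) = 15
  z(0, 6.25) = 6.25
The maximum is at x_1 = 7, x_2 = 4.

x_1 = 7, x_2 = 4, z = 18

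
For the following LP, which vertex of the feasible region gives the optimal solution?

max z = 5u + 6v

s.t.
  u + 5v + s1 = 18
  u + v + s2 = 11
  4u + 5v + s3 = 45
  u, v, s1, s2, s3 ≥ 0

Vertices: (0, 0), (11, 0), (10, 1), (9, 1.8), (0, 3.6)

Evaluate the objective at each vertex of the feasible region:
  z(0, 0) = 0
  z(11, 0) = 55
  z(10, 1) = 56  ←
  z(9, 1.8) = 55.8
  z(0, 3.6) = 21.6
The maximum is at u = 10, v = 1.

(10, 1)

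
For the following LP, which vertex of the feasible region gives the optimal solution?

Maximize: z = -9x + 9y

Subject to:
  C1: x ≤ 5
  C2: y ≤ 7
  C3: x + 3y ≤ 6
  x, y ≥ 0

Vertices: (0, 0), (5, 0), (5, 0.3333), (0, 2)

Evaluate the objective at each vertex of the feasible region:
  z(0, 0) = 0
  z(5, 0) = -45
  z(5, 0.3333) = -42
  z(0, 2) = 18  ←
The maximum is at x = 0, y = 2.

(0, 2)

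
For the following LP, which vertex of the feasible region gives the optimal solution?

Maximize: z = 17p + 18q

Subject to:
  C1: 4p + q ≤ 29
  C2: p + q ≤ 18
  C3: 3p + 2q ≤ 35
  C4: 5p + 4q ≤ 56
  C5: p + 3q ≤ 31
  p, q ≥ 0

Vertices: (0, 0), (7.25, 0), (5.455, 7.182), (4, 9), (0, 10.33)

Evaluate the objective at each vertex of the feasible region:
  z(0, 0) = 0
  z(7.25, 0) = 123.2
  z(5.455, 7.182) = 222
  z(4, 9) = 230  ←
  z(0, 10.33) = 186
The maximum is at p = 4, q = 9.

(4, 9)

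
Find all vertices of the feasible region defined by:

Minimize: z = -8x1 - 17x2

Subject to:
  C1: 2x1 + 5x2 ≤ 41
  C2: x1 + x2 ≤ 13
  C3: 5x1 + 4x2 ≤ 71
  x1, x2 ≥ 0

(0, 0), (13, 0), (8, 5), (0, 8.2)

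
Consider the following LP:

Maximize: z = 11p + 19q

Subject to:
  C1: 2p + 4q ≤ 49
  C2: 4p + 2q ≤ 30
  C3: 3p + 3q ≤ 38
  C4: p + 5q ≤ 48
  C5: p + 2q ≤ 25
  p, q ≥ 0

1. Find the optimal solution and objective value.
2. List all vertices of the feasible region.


1. p = 3, q = 9, z = 204
2. (0, 0), (7.5, 0), (3, 9), (0, 9.6)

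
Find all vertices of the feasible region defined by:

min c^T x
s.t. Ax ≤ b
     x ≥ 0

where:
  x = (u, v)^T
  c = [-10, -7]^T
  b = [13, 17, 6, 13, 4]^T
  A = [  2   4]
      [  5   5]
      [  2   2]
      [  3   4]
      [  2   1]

(0, 0), (2, 0), (1, 2), (0, 3)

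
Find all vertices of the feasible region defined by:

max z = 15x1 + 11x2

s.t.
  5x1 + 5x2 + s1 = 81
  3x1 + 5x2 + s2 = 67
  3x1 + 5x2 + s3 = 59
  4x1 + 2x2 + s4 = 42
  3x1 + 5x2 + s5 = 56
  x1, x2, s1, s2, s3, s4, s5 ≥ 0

(0, 0), (10.5, 0), (7, 7), (0, 11.2)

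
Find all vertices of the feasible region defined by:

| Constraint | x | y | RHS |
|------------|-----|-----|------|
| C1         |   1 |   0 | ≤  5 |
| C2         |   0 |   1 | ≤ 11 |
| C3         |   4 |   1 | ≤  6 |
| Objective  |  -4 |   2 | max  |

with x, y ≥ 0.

(0, 0), (1.5, 0), (0, 6)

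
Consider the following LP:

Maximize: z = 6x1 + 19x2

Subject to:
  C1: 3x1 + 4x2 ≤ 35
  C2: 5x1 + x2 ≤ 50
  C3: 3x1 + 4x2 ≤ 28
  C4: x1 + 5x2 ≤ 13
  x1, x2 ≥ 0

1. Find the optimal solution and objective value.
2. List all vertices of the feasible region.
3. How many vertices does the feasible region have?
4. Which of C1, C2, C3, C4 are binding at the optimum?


1. x1 = 8, x2 = 1, z = 67
2. (0, 0), (9.333, 0), (8, 1), (0, 2.6)
3. 4
4. C3, C4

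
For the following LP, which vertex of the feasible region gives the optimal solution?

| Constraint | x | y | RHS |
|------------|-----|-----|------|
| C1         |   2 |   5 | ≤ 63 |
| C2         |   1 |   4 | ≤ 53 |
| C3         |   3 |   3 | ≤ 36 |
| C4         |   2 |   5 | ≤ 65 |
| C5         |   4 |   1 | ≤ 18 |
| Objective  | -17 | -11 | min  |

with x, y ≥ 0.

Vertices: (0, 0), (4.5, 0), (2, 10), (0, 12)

Evaluate the objective at each vertex of the feasible region:
  z(0, 0) = 0
  z(4.5, 0) = -76.5
  z(2, 10) = -144  ←
  z(0, 12) = -132
The minimum is at x = 2, y = 10.

(2, 10)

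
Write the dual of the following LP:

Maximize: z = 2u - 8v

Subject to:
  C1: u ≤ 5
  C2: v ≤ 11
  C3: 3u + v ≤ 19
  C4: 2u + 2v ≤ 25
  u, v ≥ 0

Primal max cᵀx s.t. Ax ≤ b, x ≥ 0  →  Dual min bᵀy s.t. Aᵀy ≥ c, y ≥ 0.

Minimize: z = 5y1 + 11y2 + 19y3 + 25y4

Subject to:
  y1 + 3y3 + 2y4 ≥ 2
  y2 + y3 + 2y4 ≥ -8
  y1, y2, y3, y4 ≥ 0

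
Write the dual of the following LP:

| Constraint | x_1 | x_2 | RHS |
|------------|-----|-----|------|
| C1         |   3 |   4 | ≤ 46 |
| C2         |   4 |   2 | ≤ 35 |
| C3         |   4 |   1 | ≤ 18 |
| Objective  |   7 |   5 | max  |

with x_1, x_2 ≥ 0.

Primal max cᵀx s.t. Ax ≤ b, x ≥ 0  →  Dual min bᵀy s.t. Aᵀy ≥ c, y ≥ 0.

Minimize: z = 46y1 + 35y2 + 18y3

Subject to:
  3y1 + 4y2 + 4y3 ≥ 7
  4y1 + 2y2 + y3 ≥ 5
  y1, y2, y3 ≥ 0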